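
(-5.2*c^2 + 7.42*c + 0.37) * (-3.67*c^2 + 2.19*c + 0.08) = 19.084*c^4 - 38.6194*c^3 + 14.4759*c^2 + 1.4039*c + 0.0296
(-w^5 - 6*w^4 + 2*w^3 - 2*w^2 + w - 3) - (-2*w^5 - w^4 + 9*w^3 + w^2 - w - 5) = w^5 - 5*w^4 - 7*w^3 - 3*w^2 + 2*w + 2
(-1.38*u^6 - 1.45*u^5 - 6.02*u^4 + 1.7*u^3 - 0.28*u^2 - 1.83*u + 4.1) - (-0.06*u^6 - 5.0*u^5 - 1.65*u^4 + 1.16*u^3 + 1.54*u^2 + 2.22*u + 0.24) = -1.32*u^6 + 3.55*u^5 - 4.37*u^4 + 0.54*u^3 - 1.82*u^2 - 4.05*u + 3.86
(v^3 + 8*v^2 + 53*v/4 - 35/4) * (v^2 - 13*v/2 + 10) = v^5 + 3*v^4/2 - 115*v^3/4 - 119*v^2/8 + 1515*v/8 - 175/2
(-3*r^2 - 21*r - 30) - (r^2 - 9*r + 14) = -4*r^2 - 12*r - 44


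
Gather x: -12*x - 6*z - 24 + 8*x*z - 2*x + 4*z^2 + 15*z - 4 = x*(8*z - 14) + 4*z^2 + 9*z - 28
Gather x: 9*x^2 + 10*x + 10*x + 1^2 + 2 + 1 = 9*x^2 + 20*x + 4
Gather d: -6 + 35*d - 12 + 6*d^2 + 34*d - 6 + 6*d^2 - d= 12*d^2 + 68*d - 24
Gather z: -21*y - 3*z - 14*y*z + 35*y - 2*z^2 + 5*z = 14*y - 2*z^2 + z*(2 - 14*y)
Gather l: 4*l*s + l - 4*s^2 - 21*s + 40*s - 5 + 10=l*(4*s + 1) - 4*s^2 + 19*s + 5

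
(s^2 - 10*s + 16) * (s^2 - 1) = s^4 - 10*s^3 + 15*s^2 + 10*s - 16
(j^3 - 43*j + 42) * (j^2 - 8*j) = j^5 - 8*j^4 - 43*j^3 + 386*j^2 - 336*j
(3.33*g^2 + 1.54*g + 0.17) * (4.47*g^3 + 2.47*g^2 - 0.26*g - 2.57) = 14.8851*g^5 + 15.1089*g^4 + 3.6979*g^3 - 8.5386*g^2 - 4.002*g - 0.4369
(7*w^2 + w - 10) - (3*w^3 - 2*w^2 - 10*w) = -3*w^3 + 9*w^2 + 11*w - 10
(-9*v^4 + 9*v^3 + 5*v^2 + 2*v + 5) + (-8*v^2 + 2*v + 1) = -9*v^4 + 9*v^3 - 3*v^2 + 4*v + 6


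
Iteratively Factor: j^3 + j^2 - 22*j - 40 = (j - 5)*(j^2 + 6*j + 8) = (j - 5)*(j + 2)*(j + 4)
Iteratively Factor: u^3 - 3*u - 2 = (u - 2)*(u^2 + 2*u + 1) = (u - 2)*(u + 1)*(u + 1)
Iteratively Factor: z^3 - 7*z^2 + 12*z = (z - 3)*(z^2 - 4*z) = (z - 4)*(z - 3)*(z)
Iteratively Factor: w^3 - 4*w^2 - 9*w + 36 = (w - 3)*(w^2 - w - 12) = (w - 3)*(w + 3)*(w - 4)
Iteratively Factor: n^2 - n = (n - 1)*(n)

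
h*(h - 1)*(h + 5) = h^3 + 4*h^2 - 5*h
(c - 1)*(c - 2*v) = c^2 - 2*c*v - c + 2*v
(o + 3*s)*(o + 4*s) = o^2 + 7*o*s + 12*s^2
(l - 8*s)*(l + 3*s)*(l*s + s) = l^3*s - 5*l^2*s^2 + l^2*s - 24*l*s^3 - 5*l*s^2 - 24*s^3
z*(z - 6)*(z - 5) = z^3 - 11*z^2 + 30*z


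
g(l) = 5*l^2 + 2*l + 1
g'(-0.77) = -5.70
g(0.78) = 5.60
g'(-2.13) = -19.30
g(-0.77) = 2.42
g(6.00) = 193.00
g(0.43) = 2.78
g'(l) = 10*l + 2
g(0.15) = 1.41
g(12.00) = 745.00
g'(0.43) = 6.30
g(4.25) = 99.81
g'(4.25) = 44.50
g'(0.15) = 3.50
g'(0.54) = 7.40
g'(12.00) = 122.00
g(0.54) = 3.54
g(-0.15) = 0.81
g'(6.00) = 62.00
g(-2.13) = 19.42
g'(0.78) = 9.80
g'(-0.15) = 0.50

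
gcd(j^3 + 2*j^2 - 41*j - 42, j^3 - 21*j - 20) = j + 1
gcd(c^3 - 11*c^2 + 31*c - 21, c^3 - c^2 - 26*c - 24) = 1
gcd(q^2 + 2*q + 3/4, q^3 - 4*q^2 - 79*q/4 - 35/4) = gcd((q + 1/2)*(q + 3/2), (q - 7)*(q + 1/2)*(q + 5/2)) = q + 1/2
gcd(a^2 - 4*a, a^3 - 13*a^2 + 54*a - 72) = a - 4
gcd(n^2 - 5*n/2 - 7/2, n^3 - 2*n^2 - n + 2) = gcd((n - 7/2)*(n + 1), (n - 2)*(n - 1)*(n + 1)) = n + 1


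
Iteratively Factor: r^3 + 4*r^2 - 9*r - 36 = (r - 3)*(r^2 + 7*r + 12) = (r - 3)*(r + 4)*(r + 3)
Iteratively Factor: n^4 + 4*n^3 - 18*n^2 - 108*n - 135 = (n - 5)*(n^3 + 9*n^2 + 27*n + 27) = (n - 5)*(n + 3)*(n^2 + 6*n + 9) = (n - 5)*(n + 3)^2*(n + 3)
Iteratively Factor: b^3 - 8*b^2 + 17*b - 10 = (b - 1)*(b^2 - 7*b + 10) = (b - 5)*(b - 1)*(b - 2)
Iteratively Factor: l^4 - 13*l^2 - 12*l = (l - 4)*(l^3 + 4*l^2 + 3*l) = (l - 4)*(l + 1)*(l^2 + 3*l) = (l - 4)*(l + 1)*(l + 3)*(l)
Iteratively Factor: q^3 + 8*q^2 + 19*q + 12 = (q + 4)*(q^2 + 4*q + 3) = (q + 3)*(q + 4)*(q + 1)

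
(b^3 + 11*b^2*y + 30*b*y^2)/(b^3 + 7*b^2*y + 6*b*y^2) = (b + 5*y)/(b + y)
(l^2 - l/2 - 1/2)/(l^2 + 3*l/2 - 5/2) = (2*l + 1)/(2*l + 5)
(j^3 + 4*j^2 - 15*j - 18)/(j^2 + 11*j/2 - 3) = 2*(j^2 - 2*j - 3)/(2*j - 1)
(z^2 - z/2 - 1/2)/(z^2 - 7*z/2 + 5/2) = (2*z + 1)/(2*z - 5)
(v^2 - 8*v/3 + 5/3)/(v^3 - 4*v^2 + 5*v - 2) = (v - 5/3)/(v^2 - 3*v + 2)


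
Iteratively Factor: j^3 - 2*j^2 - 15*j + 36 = (j - 3)*(j^2 + j - 12) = (j - 3)^2*(j + 4)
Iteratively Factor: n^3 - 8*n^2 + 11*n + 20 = (n - 5)*(n^2 - 3*n - 4) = (n - 5)*(n - 4)*(n + 1)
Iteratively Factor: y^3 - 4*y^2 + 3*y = (y)*(y^2 - 4*y + 3) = y*(y - 3)*(y - 1)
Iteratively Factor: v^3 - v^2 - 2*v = (v - 2)*(v^2 + v) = v*(v - 2)*(v + 1)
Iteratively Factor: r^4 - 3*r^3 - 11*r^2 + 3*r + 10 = (r + 1)*(r^3 - 4*r^2 - 7*r + 10) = (r + 1)*(r + 2)*(r^2 - 6*r + 5) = (r - 5)*(r + 1)*(r + 2)*(r - 1)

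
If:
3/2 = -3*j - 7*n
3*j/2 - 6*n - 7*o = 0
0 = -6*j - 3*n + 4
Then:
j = 65/66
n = -7/11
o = 233/308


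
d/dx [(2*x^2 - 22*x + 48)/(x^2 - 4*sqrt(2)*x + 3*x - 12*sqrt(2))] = 2*((2*x - 11)*(x^2 - 4*sqrt(2)*x + 3*x - 12*sqrt(2)) - (2*x - 4*sqrt(2) + 3)*(x^2 - 11*x + 24))/(x^2 - 4*sqrt(2)*x + 3*x - 12*sqrt(2))^2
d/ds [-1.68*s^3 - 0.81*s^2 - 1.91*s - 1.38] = -5.04*s^2 - 1.62*s - 1.91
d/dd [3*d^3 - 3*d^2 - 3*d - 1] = 9*d^2 - 6*d - 3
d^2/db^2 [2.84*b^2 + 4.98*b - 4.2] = 5.68000000000000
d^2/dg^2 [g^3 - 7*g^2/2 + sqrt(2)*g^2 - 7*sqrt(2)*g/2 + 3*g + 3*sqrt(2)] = 6*g - 7 + 2*sqrt(2)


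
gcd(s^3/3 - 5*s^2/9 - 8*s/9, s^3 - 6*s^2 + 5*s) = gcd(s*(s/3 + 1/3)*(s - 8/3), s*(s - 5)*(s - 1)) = s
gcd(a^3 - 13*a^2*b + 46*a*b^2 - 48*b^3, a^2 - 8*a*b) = a - 8*b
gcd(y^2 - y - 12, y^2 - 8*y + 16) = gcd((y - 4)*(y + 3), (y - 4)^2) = y - 4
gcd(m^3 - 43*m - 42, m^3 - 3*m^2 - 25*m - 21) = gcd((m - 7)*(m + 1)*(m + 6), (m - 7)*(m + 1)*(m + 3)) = m^2 - 6*m - 7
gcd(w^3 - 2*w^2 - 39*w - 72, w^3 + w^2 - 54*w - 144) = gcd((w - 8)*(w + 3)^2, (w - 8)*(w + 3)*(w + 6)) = w^2 - 5*w - 24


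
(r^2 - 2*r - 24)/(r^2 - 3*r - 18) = (r + 4)/(r + 3)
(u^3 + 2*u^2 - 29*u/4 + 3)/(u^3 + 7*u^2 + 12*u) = (u^2 - 2*u + 3/4)/(u*(u + 3))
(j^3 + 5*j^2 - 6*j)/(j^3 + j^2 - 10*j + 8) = j*(j + 6)/(j^2 + 2*j - 8)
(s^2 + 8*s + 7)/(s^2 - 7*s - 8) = (s + 7)/(s - 8)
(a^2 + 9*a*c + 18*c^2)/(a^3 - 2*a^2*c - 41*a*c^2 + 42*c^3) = (a + 3*c)/(a^2 - 8*a*c + 7*c^2)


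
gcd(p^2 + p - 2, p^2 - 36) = 1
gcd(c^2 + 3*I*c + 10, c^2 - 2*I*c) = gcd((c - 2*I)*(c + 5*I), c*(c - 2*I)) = c - 2*I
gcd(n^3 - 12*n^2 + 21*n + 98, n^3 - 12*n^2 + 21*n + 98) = n^3 - 12*n^2 + 21*n + 98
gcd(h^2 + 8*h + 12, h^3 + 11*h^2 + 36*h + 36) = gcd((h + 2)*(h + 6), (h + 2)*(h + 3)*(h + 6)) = h^2 + 8*h + 12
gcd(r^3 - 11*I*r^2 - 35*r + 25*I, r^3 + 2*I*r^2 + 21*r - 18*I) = r - I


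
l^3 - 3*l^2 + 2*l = l*(l - 2)*(l - 1)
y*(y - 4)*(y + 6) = y^3 + 2*y^2 - 24*y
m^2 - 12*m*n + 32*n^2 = (m - 8*n)*(m - 4*n)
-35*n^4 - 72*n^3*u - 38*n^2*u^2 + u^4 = (-7*n + u)*(n + u)^2*(5*n + u)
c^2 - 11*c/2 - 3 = (c - 6)*(c + 1/2)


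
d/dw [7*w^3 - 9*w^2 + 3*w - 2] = 21*w^2 - 18*w + 3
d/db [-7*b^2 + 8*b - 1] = 8 - 14*b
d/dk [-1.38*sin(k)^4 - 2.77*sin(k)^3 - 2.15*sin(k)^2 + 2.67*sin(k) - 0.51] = (-5.52*sin(k)^3 - 8.31*sin(k)^2 - 4.3*sin(k) + 2.67)*cos(k)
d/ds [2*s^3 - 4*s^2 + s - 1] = 6*s^2 - 8*s + 1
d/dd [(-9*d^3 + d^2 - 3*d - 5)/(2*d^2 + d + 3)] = 2*(-9*d^4 - 9*d^3 - 37*d^2 + 13*d - 2)/(4*d^4 + 4*d^3 + 13*d^2 + 6*d + 9)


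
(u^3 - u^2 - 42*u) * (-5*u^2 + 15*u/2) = -5*u^5 + 25*u^4/2 + 405*u^3/2 - 315*u^2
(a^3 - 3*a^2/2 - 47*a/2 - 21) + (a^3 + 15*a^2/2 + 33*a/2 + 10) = 2*a^3 + 6*a^2 - 7*a - 11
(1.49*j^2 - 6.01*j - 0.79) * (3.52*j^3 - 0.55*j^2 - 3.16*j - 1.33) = 5.2448*j^5 - 21.9747*j^4 - 4.1837*j^3 + 17.4444*j^2 + 10.4897*j + 1.0507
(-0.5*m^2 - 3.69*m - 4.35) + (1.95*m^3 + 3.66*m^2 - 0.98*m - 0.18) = 1.95*m^3 + 3.16*m^2 - 4.67*m - 4.53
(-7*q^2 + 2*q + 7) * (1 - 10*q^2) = 70*q^4 - 20*q^3 - 77*q^2 + 2*q + 7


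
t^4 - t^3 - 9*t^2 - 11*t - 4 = (t - 4)*(t + 1)^3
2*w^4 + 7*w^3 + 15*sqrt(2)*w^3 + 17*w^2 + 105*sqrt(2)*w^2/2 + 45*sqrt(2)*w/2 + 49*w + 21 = (w + 3)*(w + 7*sqrt(2))*(sqrt(2)*w + 1)*(sqrt(2)*w + sqrt(2)/2)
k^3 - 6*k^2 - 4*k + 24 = (k - 6)*(k - 2)*(k + 2)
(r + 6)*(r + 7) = r^2 + 13*r + 42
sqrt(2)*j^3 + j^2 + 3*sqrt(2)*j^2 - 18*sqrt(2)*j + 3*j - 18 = (j - 3)*(j + 6)*(sqrt(2)*j + 1)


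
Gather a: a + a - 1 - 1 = 2*a - 2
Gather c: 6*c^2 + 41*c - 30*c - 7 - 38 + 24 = 6*c^2 + 11*c - 21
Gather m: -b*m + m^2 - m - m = m^2 + m*(-b - 2)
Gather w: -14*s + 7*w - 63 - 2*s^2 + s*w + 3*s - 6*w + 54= -2*s^2 - 11*s + w*(s + 1) - 9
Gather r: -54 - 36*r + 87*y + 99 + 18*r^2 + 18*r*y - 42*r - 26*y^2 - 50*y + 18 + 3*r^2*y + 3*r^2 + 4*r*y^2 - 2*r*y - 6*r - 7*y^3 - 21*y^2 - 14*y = r^2*(3*y + 21) + r*(4*y^2 + 16*y - 84) - 7*y^3 - 47*y^2 + 23*y + 63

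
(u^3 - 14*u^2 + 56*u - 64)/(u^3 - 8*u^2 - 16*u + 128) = (u - 2)/(u + 4)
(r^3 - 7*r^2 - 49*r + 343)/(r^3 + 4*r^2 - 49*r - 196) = (r - 7)/(r + 4)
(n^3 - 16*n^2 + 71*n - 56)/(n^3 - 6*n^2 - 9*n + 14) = (n - 8)/(n + 2)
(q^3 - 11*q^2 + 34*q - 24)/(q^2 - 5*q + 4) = q - 6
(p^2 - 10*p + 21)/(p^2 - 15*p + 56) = (p - 3)/(p - 8)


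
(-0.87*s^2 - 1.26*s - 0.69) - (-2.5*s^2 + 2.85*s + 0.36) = 1.63*s^2 - 4.11*s - 1.05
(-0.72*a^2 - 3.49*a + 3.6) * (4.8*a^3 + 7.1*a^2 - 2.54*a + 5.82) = -3.456*a^5 - 21.864*a^4 - 5.6702*a^3 + 30.2342*a^2 - 29.4558*a + 20.952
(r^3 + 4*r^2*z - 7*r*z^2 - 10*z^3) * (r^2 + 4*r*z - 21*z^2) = r^5 + 8*r^4*z - 12*r^3*z^2 - 122*r^2*z^3 + 107*r*z^4 + 210*z^5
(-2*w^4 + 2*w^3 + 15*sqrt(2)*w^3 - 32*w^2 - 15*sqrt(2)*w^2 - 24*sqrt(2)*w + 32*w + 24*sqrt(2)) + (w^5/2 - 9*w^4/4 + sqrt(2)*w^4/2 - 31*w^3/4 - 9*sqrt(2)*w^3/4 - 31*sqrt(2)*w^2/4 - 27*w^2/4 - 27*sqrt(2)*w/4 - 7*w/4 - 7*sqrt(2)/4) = w^5/2 - 17*w^4/4 + sqrt(2)*w^4/2 - 23*w^3/4 + 51*sqrt(2)*w^3/4 - 155*w^2/4 - 91*sqrt(2)*w^2/4 - 123*sqrt(2)*w/4 + 121*w/4 + 89*sqrt(2)/4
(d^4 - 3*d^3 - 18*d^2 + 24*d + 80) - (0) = d^4 - 3*d^3 - 18*d^2 + 24*d + 80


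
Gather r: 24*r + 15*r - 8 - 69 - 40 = 39*r - 117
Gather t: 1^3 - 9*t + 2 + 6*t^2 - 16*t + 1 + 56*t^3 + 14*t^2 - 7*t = 56*t^3 + 20*t^2 - 32*t + 4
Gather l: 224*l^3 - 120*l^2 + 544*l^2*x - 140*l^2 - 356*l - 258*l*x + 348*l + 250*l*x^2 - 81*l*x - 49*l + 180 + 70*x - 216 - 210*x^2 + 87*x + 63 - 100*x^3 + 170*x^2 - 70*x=224*l^3 + l^2*(544*x - 260) + l*(250*x^2 - 339*x - 57) - 100*x^3 - 40*x^2 + 87*x + 27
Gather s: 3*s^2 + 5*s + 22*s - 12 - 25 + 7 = 3*s^2 + 27*s - 30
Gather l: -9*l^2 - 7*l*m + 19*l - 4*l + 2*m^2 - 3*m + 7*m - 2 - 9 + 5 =-9*l^2 + l*(15 - 7*m) + 2*m^2 + 4*m - 6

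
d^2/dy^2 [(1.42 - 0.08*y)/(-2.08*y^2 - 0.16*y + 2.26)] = ((5.8816 - 0.9984*y)*(2.08*y^2 + 0.16*y - 2.26) + (0.08*y - 1.42)*(4.16*y + 0.16)*(8.32*y + 0.32))/(2.08*y^2 + 0.16*y - 2.26)^3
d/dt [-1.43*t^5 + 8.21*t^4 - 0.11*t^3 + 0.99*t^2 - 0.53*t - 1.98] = -7.15*t^4 + 32.84*t^3 - 0.33*t^2 + 1.98*t - 0.53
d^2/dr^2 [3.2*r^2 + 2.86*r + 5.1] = 6.40000000000000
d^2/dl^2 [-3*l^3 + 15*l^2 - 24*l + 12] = 30 - 18*l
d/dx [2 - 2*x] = -2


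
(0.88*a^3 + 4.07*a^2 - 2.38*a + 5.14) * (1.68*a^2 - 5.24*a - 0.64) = 1.4784*a^5 + 2.2264*a^4 - 25.8884*a^3 + 18.5016*a^2 - 25.4104*a - 3.2896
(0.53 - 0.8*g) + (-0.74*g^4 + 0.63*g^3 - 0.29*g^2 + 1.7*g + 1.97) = -0.74*g^4 + 0.63*g^3 - 0.29*g^2 + 0.9*g + 2.5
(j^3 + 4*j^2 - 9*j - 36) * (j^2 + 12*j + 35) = j^5 + 16*j^4 + 74*j^3 - 4*j^2 - 747*j - 1260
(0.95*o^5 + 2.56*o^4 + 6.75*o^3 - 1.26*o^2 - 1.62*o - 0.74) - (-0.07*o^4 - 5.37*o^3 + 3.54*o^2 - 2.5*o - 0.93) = 0.95*o^5 + 2.63*o^4 + 12.12*o^3 - 4.8*o^2 + 0.88*o + 0.19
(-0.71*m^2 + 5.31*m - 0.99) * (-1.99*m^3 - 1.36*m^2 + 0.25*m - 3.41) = 1.4129*m^5 - 9.6013*m^4 - 5.429*m^3 + 5.095*m^2 - 18.3546*m + 3.3759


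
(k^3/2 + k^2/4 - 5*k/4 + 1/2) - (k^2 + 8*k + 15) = k^3/2 - 3*k^2/4 - 37*k/4 - 29/2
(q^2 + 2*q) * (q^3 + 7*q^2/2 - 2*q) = q^5 + 11*q^4/2 + 5*q^3 - 4*q^2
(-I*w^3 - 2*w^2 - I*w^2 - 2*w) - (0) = -I*w^3 - 2*w^2 - I*w^2 - 2*w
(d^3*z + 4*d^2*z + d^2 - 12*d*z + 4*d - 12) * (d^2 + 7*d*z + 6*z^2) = d^5*z + 7*d^4*z^2 + 4*d^4*z + d^4 + 6*d^3*z^3 + 28*d^3*z^2 - 5*d^3*z + 4*d^3 + 24*d^2*z^3 - 78*d^2*z^2 + 28*d^2*z - 12*d^2 - 72*d*z^3 + 24*d*z^2 - 84*d*z - 72*z^2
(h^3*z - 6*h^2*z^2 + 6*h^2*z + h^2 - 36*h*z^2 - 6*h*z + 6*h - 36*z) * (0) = 0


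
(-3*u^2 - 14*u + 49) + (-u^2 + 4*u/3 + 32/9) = -4*u^2 - 38*u/3 + 473/9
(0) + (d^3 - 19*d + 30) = d^3 - 19*d + 30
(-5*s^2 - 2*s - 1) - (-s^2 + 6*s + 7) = -4*s^2 - 8*s - 8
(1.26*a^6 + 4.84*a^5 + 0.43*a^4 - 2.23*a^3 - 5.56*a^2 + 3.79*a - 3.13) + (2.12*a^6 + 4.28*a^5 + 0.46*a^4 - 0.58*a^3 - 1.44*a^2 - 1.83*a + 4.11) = 3.38*a^6 + 9.12*a^5 + 0.89*a^4 - 2.81*a^3 - 7.0*a^2 + 1.96*a + 0.98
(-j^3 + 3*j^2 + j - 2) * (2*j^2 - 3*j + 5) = -2*j^5 + 9*j^4 - 12*j^3 + 8*j^2 + 11*j - 10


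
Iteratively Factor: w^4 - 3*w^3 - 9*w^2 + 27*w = (w - 3)*(w^3 - 9*w) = (w - 3)*(w + 3)*(w^2 - 3*w) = w*(w - 3)*(w + 3)*(w - 3)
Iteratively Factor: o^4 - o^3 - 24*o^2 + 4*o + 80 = (o - 2)*(o^3 + o^2 - 22*o - 40) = (o - 2)*(o + 2)*(o^2 - o - 20) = (o - 2)*(o + 2)*(o + 4)*(o - 5)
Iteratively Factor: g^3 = (g)*(g^2) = g^2*(g)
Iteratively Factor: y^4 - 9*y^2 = (y - 3)*(y^3 + 3*y^2) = y*(y - 3)*(y^2 + 3*y) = y*(y - 3)*(y + 3)*(y)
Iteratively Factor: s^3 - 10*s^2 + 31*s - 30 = (s - 5)*(s^2 - 5*s + 6) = (s - 5)*(s - 3)*(s - 2)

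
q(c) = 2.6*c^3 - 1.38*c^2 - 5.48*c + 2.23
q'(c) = 7.8*c^2 - 2.76*c - 5.48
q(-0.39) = 4.00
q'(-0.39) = -3.22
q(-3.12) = -73.07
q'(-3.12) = 79.06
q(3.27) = 60.47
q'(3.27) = 68.90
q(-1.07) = 3.33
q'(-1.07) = 6.40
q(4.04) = 129.01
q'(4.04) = 110.68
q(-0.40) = 4.03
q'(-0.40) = -3.13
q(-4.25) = -199.00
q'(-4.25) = 147.14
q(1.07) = -2.03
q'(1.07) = 0.50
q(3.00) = 43.57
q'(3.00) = 56.44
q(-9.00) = -1955.63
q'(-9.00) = 651.16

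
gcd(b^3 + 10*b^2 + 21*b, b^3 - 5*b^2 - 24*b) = b^2 + 3*b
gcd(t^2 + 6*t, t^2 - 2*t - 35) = 1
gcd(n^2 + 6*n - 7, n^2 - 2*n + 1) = n - 1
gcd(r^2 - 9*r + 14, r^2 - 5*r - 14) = r - 7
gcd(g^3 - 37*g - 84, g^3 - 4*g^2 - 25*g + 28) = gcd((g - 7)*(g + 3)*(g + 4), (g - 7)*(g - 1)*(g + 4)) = g^2 - 3*g - 28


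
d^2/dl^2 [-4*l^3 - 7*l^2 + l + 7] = -24*l - 14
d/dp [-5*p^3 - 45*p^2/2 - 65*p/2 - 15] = -15*p^2 - 45*p - 65/2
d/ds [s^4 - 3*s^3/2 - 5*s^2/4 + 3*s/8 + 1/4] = 4*s^3 - 9*s^2/2 - 5*s/2 + 3/8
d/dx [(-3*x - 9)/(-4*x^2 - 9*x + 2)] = 3*(4*x^2 + 9*x - (x + 3)*(8*x + 9) - 2)/(4*x^2 + 9*x - 2)^2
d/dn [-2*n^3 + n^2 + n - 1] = -6*n^2 + 2*n + 1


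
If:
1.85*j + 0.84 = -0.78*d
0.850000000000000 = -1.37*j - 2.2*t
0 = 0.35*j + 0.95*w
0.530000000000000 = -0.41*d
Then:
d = -1.29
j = 0.09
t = -0.44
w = -0.03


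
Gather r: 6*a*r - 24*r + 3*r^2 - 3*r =3*r^2 + r*(6*a - 27)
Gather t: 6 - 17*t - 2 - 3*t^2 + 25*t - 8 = -3*t^2 + 8*t - 4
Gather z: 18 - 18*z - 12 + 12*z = 6 - 6*z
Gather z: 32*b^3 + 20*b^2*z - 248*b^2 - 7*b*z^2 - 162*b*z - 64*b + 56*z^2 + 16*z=32*b^3 - 248*b^2 - 64*b + z^2*(56 - 7*b) + z*(20*b^2 - 162*b + 16)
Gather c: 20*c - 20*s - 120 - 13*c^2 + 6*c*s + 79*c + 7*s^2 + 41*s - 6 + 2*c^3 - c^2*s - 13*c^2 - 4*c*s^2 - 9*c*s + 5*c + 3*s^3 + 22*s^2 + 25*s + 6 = 2*c^3 + c^2*(-s - 26) + c*(-4*s^2 - 3*s + 104) + 3*s^3 + 29*s^2 + 46*s - 120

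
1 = 1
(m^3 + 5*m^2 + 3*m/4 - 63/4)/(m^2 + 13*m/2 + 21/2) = m - 3/2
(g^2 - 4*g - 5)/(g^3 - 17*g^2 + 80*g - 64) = (g^2 - 4*g - 5)/(g^3 - 17*g^2 + 80*g - 64)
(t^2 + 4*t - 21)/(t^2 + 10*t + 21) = (t - 3)/(t + 3)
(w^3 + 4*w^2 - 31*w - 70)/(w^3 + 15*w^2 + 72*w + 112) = (w^2 - 3*w - 10)/(w^2 + 8*w + 16)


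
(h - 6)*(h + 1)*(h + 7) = h^3 + 2*h^2 - 41*h - 42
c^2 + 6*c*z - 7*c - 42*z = (c - 7)*(c + 6*z)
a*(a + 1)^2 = a^3 + 2*a^2 + a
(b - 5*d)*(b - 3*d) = b^2 - 8*b*d + 15*d^2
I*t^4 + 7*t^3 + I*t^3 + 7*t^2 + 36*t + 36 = (t - 6*I)*(t - 3*I)*(t + 2*I)*(I*t + I)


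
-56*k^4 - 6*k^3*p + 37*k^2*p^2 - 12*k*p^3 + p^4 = (-7*k + p)*(-4*k + p)*(-2*k + p)*(k + p)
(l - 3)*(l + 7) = l^2 + 4*l - 21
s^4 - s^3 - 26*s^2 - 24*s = s*(s - 6)*(s + 1)*(s + 4)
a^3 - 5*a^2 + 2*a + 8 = (a - 4)*(a - 2)*(a + 1)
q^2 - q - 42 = (q - 7)*(q + 6)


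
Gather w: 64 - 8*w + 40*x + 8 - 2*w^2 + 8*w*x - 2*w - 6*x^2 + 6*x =-2*w^2 + w*(8*x - 10) - 6*x^2 + 46*x + 72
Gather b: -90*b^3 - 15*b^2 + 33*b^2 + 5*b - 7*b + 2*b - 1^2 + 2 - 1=-90*b^3 + 18*b^2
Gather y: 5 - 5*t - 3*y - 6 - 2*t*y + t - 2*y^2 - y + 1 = -4*t - 2*y^2 + y*(-2*t - 4)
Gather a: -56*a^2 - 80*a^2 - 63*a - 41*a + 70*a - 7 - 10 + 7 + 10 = -136*a^2 - 34*a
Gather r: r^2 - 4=r^2 - 4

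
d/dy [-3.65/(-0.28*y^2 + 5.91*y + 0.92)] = (21.5715 - 2.044*y)/(-0.28*y^2 + 5.91*y + 0.92)^2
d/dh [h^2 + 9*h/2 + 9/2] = 2*h + 9/2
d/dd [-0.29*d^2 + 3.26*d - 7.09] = 3.26 - 0.58*d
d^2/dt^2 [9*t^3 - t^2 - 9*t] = 54*t - 2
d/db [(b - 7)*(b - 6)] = 2*b - 13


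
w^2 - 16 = (w - 4)*(w + 4)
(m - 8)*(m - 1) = m^2 - 9*m + 8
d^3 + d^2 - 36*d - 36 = (d - 6)*(d + 1)*(d + 6)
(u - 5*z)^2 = u^2 - 10*u*z + 25*z^2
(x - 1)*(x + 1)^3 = x^4 + 2*x^3 - 2*x - 1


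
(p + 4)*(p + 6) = p^2 + 10*p + 24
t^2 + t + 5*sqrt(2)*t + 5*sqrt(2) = (t + 1)*(t + 5*sqrt(2))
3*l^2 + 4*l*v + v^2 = (l + v)*(3*l + v)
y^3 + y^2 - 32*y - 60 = (y - 6)*(y + 2)*(y + 5)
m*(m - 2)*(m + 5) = m^3 + 3*m^2 - 10*m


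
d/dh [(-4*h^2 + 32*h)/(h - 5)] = 4*(-h^2 + 10*h - 40)/(h^2 - 10*h + 25)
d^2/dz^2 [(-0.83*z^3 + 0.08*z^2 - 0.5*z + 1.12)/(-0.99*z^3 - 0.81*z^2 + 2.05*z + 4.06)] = (-1.77635683940025e-15*z^7 - 1.48797*z^6 + 13.04721*z^5 + 28.29222*z^4 - 4.01663*z^3 + 73.21566*z^2 + 76.10232*z - 27.74044)/(0.970299*z^9 + 2.381643*z^8 - 4.078998*z^7 - 21.269547*z^6 - 11.087874*z^5 + 51.659397*z^4 + 80.790947*z^3 - 11.131302*z^2 - 101.37414*z - 66.923416)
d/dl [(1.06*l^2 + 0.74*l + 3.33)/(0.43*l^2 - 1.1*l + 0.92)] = (-1.4842*l^2 - 0.9134*l + 4.3438)/(0.1849*l^4 - 0.946*l^3 + 2.0012*l^2 - 2.024*l + 0.8464)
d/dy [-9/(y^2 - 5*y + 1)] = 9*(2*y - 5)/(y^2 - 5*y + 1)^2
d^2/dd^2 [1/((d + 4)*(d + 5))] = 2*((d + 4)^2 + (d + 4)*(d + 5) + (d + 5)^2)/((d + 4)^3*(d + 5)^3)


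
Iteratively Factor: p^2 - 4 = (p - 2)*(p + 2)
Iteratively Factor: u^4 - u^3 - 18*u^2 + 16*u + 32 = (u - 2)*(u^3 + u^2 - 16*u - 16) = (u - 2)*(u + 1)*(u^2 - 16) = (u - 2)*(u + 1)*(u + 4)*(u - 4)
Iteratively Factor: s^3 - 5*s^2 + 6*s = (s - 2)*(s^2 - 3*s) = s*(s - 2)*(s - 3)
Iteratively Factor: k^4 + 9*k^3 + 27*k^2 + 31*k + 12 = (k + 1)*(k^3 + 8*k^2 + 19*k + 12) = (k + 1)^2*(k^2 + 7*k + 12) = (k + 1)^2*(k + 3)*(k + 4)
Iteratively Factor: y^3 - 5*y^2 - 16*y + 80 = (y - 4)*(y^2 - y - 20) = (y - 4)*(y + 4)*(y - 5)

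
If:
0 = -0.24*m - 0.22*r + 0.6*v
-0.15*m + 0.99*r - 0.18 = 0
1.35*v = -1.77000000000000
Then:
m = -3.02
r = -0.28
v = -1.31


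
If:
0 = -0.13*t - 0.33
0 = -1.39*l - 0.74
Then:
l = -0.53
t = -2.54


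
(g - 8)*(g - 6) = g^2 - 14*g + 48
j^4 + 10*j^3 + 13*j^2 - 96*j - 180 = (j - 3)*(j + 2)*(j + 5)*(j + 6)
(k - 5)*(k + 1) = k^2 - 4*k - 5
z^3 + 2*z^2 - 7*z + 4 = (z - 1)^2*(z + 4)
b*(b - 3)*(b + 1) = b^3 - 2*b^2 - 3*b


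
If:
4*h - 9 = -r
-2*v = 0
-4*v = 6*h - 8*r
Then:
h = 36/19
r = 27/19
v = 0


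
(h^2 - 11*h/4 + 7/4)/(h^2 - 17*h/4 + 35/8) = 2*(h - 1)/(2*h - 5)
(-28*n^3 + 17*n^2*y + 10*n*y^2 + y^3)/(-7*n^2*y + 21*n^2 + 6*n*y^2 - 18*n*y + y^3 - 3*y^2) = (4*n + y)/(y - 3)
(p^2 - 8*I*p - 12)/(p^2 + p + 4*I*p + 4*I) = (p^2 - 8*I*p - 12)/(p^2 + p + 4*I*p + 4*I)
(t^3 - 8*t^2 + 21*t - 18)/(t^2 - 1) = (t^3 - 8*t^2 + 21*t - 18)/(t^2 - 1)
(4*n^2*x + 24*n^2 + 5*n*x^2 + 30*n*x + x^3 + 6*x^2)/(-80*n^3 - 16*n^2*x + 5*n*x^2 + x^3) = (n*x + 6*n + x^2 + 6*x)/(-20*n^2 + n*x + x^2)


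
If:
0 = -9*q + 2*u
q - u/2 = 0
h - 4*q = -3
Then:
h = -3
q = 0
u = 0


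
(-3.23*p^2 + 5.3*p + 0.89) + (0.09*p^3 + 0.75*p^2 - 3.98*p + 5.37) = 0.09*p^3 - 2.48*p^2 + 1.32*p + 6.26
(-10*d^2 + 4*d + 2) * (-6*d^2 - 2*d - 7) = 60*d^4 - 4*d^3 + 50*d^2 - 32*d - 14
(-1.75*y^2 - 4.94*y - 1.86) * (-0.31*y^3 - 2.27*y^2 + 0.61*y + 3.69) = 0.5425*y^5 + 5.5039*y^4 + 10.7229*y^3 - 5.2487*y^2 - 19.3632*y - 6.8634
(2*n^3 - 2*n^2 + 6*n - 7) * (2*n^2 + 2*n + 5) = 4*n^5 + 18*n^3 - 12*n^2 + 16*n - 35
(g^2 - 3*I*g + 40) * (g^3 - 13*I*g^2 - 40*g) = g^5 - 16*I*g^4 - 39*g^3 - 400*I*g^2 - 1600*g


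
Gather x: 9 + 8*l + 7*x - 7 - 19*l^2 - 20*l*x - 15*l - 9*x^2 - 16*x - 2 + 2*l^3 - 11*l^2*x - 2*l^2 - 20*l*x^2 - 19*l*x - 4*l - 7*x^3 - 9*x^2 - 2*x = 2*l^3 - 21*l^2 - 11*l - 7*x^3 + x^2*(-20*l - 18) + x*(-11*l^2 - 39*l - 11)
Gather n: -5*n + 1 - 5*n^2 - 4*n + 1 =-5*n^2 - 9*n + 2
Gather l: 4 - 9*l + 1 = 5 - 9*l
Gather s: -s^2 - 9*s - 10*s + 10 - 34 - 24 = -s^2 - 19*s - 48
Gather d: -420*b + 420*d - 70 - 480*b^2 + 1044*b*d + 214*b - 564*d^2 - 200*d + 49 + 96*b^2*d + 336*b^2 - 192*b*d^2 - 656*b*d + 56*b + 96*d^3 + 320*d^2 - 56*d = -144*b^2 - 150*b + 96*d^3 + d^2*(-192*b - 244) + d*(96*b^2 + 388*b + 164) - 21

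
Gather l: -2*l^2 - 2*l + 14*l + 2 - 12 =-2*l^2 + 12*l - 10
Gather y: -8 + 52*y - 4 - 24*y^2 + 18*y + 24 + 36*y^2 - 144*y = 12*y^2 - 74*y + 12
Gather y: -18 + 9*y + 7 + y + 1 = 10*y - 10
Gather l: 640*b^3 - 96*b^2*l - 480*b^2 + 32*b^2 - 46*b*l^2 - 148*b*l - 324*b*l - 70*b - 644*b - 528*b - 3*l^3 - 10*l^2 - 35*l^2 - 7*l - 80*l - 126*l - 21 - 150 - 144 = 640*b^3 - 448*b^2 - 1242*b - 3*l^3 + l^2*(-46*b - 45) + l*(-96*b^2 - 472*b - 213) - 315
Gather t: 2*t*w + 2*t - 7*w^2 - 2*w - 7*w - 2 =t*(2*w + 2) - 7*w^2 - 9*w - 2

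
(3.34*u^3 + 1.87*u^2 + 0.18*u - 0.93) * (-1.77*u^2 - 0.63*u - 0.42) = -5.9118*u^5 - 5.4141*u^4 - 2.8995*u^3 + 0.7473*u^2 + 0.5103*u + 0.3906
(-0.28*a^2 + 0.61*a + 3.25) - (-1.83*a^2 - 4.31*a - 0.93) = 1.55*a^2 + 4.92*a + 4.18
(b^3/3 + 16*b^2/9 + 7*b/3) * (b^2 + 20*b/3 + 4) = b^5/3 + 4*b^4 + 419*b^3/27 + 68*b^2/3 + 28*b/3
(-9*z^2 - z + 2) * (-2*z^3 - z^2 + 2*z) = 18*z^5 + 11*z^4 - 21*z^3 - 4*z^2 + 4*z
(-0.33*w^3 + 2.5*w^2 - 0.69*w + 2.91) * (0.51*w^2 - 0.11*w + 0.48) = -0.1683*w^5 + 1.3113*w^4 - 0.7853*w^3 + 2.76*w^2 - 0.6513*w + 1.3968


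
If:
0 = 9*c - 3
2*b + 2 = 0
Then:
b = -1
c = 1/3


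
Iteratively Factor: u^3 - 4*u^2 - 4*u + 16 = (u + 2)*(u^2 - 6*u + 8) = (u - 4)*(u + 2)*(u - 2)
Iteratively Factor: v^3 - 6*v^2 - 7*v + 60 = (v + 3)*(v^2 - 9*v + 20) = (v - 5)*(v + 3)*(v - 4)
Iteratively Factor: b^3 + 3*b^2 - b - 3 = (b - 1)*(b^2 + 4*b + 3) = (b - 1)*(b + 1)*(b + 3)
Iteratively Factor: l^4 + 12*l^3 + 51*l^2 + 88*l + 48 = (l + 3)*(l^3 + 9*l^2 + 24*l + 16) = (l + 1)*(l + 3)*(l^2 + 8*l + 16) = (l + 1)*(l + 3)*(l + 4)*(l + 4)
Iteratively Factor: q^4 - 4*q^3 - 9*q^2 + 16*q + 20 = (q - 2)*(q^3 - 2*q^2 - 13*q - 10) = (q - 2)*(q + 2)*(q^2 - 4*q - 5) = (q - 5)*(q - 2)*(q + 2)*(q + 1)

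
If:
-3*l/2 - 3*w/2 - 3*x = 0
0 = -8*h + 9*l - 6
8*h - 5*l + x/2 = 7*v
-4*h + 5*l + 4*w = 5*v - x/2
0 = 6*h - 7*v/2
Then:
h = -777/2179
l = 762/2179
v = -1332/2179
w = -3570/2179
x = 1404/2179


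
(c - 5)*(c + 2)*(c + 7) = c^3 + 4*c^2 - 31*c - 70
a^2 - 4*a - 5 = (a - 5)*(a + 1)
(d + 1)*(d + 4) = d^2 + 5*d + 4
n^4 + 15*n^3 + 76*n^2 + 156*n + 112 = (n + 2)^2*(n + 4)*(n + 7)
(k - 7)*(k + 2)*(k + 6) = k^3 + k^2 - 44*k - 84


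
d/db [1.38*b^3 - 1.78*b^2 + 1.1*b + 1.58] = 4.14*b^2 - 3.56*b + 1.1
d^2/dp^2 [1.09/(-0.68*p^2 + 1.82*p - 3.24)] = (1.008032*p^2 - 2.697968*p - 1.09*(1.36*p - 1.82)*(2.72*p - 3.64) + 4.802976)/(0.68*p^2 - 1.82*p + 3.24)^3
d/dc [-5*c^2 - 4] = -10*c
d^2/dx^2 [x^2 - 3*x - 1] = 2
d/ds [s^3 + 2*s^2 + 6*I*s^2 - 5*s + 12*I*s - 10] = 3*s^2 + s*(4 + 12*I) - 5 + 12*I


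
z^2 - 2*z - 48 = (z - 8)*(z + 6)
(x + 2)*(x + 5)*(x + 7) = x^3 + 14*x^2 + 59*x + 70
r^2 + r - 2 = (r - 1)*(r + 2)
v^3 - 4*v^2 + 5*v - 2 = (v - 2)*(v - 1)^2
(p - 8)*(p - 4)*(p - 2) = p^3 - 14*p^2 + 56*p - 64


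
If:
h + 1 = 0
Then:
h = -1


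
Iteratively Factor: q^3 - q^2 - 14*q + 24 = (q - 3)*(q^2 + 2*q - 8) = (q - 3)*(q - 2)*(q + 4)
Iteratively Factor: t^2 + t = (t + 1)*(t)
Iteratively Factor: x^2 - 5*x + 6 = (x - 2)*(x - 3)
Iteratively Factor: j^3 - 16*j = (j)*(j^2 - 16) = j*(j + 4)*(j - 4)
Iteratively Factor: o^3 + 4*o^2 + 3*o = (o + 1)*(o^2 + 3*o) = o*(o + 1)*(o + 3)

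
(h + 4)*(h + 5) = h^2 + 9*h + 20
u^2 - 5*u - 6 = (u - 6)*(u + 1)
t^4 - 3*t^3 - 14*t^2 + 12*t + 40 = (t - 5)*(t - 2)*(t + 2)^2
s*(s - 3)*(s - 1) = s^3 - 4*s^2 + 3*s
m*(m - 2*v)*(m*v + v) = m^3*v - 2*m^2*v^2 + m^2*v - 2*m*v^2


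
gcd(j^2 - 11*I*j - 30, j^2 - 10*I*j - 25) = j - 5*I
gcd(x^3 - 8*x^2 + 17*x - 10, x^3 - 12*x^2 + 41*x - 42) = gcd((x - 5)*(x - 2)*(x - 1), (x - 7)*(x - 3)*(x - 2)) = x - 2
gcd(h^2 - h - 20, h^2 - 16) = h + 4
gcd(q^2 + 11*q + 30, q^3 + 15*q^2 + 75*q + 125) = q + 5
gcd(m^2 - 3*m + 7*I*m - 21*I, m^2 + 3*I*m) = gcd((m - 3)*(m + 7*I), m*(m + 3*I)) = 1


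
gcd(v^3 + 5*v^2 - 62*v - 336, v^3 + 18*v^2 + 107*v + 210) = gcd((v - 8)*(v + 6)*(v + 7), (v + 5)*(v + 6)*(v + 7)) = v^2 + 13*v + 42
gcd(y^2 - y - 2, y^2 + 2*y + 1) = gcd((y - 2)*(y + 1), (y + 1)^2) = y + 1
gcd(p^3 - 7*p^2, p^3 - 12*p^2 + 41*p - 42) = p - 7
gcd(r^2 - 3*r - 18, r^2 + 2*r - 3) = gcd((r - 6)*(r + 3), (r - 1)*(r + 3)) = r + 3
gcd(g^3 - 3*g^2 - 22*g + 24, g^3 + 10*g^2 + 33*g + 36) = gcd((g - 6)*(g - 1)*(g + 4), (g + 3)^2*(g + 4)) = g + 4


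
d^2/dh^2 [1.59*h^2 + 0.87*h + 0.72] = 3.18000000000000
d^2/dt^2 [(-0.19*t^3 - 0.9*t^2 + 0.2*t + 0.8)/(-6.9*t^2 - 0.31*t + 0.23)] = (-1.4210854715202e-14*t^5 - 5.6843418860808e-14*t^4 - 22.254622*t^3 - 220.039482*t^2 - 12.111294*t - 2.62626)/(328.509*t^6 + 44.2773*t^5 - 30.86163*t^4 - 2.922029*t^3 + 1.028721*t^2 + 0.049197*t - 0.012167)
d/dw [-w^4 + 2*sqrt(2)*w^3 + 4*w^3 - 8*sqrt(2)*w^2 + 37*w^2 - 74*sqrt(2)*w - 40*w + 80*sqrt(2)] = -4*w^3 + 6*sqrt(2)*w^2 + 12*w^2 - 16*sqrt(2)*w + 74*w - 74*sqrt(2) - 40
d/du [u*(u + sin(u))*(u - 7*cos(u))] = u*(u + sin(u))*(7*sin(u) + 1) + u*(u - 7*cos(u))*(cos(u) + 1) + (u + sin(u))*(u - 7*cos(u))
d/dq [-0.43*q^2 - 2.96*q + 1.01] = -0.86*q - 2.96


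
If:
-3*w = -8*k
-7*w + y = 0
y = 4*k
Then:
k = 0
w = 0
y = 0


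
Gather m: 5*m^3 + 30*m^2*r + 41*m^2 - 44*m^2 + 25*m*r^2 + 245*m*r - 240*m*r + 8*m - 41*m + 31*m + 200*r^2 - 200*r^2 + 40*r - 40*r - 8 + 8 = 5*m^3 + m^2*(30*r - 3) + m*(25*r^2 + 5*r - 2)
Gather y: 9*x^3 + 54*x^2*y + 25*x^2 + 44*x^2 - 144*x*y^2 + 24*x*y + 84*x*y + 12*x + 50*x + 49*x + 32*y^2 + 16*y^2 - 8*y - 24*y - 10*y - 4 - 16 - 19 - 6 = 9*x^3 + 69*x^2 + 111*x + y^2*(48 - 144*x) + y*(54*x^2 + 108*x - 42) - 45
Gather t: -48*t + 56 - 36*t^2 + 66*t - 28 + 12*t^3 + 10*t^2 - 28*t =12*t^3 - 26*t^2 - 10*t + 28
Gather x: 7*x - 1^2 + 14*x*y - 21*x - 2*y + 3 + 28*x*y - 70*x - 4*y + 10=x*(42*y - 84) - 6*y + 12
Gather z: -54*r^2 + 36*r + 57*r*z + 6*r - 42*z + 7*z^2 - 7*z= -54*r^2 + 42*r + 7*z^2 + z*(57*r - 49)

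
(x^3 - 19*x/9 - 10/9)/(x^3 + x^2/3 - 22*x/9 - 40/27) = 3*(x + 1)/(3*x + 4)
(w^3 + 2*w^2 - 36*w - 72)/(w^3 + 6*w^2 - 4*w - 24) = (w - 6)/(w - 2)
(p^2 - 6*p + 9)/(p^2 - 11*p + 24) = (p - 3)/(p - 8)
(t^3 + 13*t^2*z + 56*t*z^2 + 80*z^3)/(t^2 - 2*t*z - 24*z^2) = (-t^2 - 9*t*z - 20*z^2)/(-t + 6*z)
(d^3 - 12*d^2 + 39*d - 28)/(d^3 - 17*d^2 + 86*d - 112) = (d^2 - 5*d + 4)/(d^2 - 10*d + 16)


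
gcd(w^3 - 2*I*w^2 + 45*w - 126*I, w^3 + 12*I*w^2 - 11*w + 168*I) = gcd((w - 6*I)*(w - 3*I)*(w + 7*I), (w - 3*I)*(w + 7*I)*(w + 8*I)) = w^2 + 4*I*w + 21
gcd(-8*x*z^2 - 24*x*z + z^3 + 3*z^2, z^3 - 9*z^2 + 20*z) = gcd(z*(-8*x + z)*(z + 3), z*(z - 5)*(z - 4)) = z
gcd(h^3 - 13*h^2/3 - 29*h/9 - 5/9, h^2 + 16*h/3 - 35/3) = 1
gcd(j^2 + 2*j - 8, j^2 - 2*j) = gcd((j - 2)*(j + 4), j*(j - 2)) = j - 2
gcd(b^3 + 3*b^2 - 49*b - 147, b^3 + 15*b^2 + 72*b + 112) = b + 7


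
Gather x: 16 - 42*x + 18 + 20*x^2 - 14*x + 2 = 20*x^2 - 56*x + 36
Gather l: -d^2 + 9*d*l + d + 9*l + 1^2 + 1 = -d^2 + d + l*(9*d + 9) + 2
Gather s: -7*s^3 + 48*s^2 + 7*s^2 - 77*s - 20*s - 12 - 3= -7*s^3 + 55*s^2 - 97*s - 15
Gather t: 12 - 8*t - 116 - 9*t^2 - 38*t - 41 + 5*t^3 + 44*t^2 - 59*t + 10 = 5*t^3 + 35*t^2 - 105*t - 135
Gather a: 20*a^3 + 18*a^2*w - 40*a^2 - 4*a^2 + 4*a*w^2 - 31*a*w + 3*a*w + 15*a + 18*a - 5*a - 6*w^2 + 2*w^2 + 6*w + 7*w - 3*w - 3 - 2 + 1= 20*a^3 + a^2*(18*w - 44) + a*(4*w^2 - 28*w + 28) - 4*w^2 + 10*w - 4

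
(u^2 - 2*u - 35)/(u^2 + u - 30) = (u^2 - 2*u - 35)/(u^2 + u - 30)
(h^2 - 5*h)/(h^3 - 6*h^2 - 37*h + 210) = h/(h^2 - h - 42)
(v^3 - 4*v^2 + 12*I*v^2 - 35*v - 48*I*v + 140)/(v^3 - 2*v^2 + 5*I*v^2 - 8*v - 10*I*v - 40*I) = (v + 7*I)/(v + 2)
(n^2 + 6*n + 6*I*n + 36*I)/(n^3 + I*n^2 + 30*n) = (n + 6)/(n*(n - 5*I))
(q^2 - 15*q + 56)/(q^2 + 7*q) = (q^2 - 15*q + 56)/(q*(q + 7))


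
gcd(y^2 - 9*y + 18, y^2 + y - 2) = 1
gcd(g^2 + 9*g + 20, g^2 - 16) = g + 4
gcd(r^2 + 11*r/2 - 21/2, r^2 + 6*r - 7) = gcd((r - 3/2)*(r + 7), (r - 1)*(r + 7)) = r + 7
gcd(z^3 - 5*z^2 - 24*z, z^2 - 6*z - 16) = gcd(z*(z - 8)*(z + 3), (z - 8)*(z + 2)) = z - 8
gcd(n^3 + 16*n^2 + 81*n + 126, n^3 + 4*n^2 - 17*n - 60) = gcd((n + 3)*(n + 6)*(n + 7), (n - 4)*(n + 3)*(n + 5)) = n + 3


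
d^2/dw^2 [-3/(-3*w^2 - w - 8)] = 6*(-9*w^2 - 3*w + (6*w + 1)^2 - 24)/(3*w^2 + w + 8)^3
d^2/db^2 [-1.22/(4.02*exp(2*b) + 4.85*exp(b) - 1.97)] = (-1.22*(8.04*exp(b) + 4.85)*(16.08*exp(b) + 9.7)*exp(b) + (19.6176*exp(b) + 5.917)*(4.02*exp(2*b) + 4.85*exp(b) - 1.97))*exp(b)/(4.02*exp(2*b) + 4.85*exp(b) - 1.97)^3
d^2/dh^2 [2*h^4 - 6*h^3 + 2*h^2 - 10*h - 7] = 24*h^2 - 36*h + 4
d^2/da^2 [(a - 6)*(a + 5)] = 2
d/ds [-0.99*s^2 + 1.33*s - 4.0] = 1.33 - 1.98*s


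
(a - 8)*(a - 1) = a^2 - 9*a + 8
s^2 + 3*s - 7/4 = (s - 1/2)*(s + 7/2)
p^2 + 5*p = p*(p + 5)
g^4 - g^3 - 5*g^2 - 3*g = g*(g - 3)*(g + 1)^2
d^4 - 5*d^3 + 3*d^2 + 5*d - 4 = (d - 4)*(d - 1)^2*(d + 1)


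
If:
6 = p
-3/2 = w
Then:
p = 6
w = -3/2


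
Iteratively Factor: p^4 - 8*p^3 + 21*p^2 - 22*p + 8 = (p - 1)*(p^3 - 7*p^2 + 14*p - 8) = (p - 2)*(p - 1)*(p^2 - 5*p + 4) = (p - 2)*(p - 1)^2*(p - 4)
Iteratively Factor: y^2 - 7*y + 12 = (y - 4)*(y - 3)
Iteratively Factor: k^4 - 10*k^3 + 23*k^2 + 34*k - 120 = (k + 2)*(k^3 - 12*k^2 + 47*k - 60) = (k - 3)*(k + 2)*(k^2 - 9*k + 20) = (k - 4)*(k - 3)*(k + 2)*(k - 5)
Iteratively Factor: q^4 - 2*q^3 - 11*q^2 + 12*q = (q)*(q^3 - 2*q^2 - 11*q + 12) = q*(q - 1)*(q^2 - q - 12) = q*(q - 1)*(q + 3)*(q - 4)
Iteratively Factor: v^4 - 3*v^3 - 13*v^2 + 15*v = (v - 5)*(v^3 + 2*v^2 - 3*v) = (v - 5)*(v - 1)*(v^2 + 3*v) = (v - 5)*(v - 1)*(v + 3)*(v)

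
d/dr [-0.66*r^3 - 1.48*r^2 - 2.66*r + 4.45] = -1.98*r^2 - 2.96*r - 2.66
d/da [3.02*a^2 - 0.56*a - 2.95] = 6.04*a - 0.56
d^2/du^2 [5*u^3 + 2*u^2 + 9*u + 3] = 30*u + 4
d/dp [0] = 0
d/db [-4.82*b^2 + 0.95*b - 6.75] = 0.95 - 9.64*b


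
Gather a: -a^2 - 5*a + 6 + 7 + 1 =-a^2 - 5*a + 14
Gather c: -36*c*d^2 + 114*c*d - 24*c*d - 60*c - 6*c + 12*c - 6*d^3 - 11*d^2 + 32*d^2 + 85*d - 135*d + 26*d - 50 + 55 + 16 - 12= c*(-36*d^2 + 90*d - 54) - 6*d^3 + 21*d^2 - 24*d + 9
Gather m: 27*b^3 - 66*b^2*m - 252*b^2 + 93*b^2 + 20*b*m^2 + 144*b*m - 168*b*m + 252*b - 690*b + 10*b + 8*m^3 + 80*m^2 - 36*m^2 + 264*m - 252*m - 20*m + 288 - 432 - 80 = 27*b^3 - 159*b^2 - 428*b + 8*m^3 + m^2*(20*b + 44) + m*(-66*b^2 - 24*b - 8) - 224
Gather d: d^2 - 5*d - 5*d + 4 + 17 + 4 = d^2 - 10*d + 25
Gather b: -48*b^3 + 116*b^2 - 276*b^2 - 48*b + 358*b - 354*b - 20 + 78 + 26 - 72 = -48*b^3 - 160*b^2 - 44*b + 12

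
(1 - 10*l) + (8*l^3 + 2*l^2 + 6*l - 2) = 8*l^3 + 2*l^2 - 4*l - 1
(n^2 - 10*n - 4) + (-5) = n^2 - 10*n - 9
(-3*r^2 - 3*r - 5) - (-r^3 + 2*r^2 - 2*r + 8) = r^3 - 5*r^2 - r - 13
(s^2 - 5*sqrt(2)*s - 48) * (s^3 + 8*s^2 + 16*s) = s^5 - 5*sqrt(2)*s^4 + 8*s^4 - 40*sqrt(2)*s^3 - 32*s^3 - 384*s^2 - 80*sqrt(2)*s^2 - 768*s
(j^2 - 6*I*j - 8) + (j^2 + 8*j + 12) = 2*j^2 + 8*j - 6*I*j + 4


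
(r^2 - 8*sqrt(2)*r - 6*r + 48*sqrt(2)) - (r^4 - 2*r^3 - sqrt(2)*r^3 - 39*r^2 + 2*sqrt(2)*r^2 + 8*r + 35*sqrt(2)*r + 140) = -r^4 + sqrt(2)*r^3 + 2*r^3 - 2*sqrt(2)*r^2 + 40*r^2 - 43*sqrt(2)*r - 14*r - 140 + 48*sqrt(2)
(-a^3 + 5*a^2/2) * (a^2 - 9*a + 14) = -a^5 + 23*a^4/2 - 73*a^3/2 + 35*a^2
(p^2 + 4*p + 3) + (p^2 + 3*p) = 2*p^2 + 7*p + 3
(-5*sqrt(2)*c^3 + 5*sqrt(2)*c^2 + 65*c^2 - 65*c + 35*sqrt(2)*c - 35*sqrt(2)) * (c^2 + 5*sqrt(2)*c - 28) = -5*sqrt(2)*c^5 + 5*sqrt(2)*c^4 + 15*c^4 - 15*c^3 + 500*sqrt(2)*c^3 - 1470*c^2 - 500*sqrt(2)*c^2 - 980*sqrt(2)*c + 1470*c + 980*sqrt(2)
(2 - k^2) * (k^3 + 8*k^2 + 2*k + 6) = -k^5 - 8*k^4 + 10*k^2 + 4*k + 12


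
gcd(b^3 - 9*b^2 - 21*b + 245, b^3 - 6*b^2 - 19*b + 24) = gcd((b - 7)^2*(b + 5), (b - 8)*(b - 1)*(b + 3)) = 1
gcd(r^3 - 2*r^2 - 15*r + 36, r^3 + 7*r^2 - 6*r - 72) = r^2 + r - 12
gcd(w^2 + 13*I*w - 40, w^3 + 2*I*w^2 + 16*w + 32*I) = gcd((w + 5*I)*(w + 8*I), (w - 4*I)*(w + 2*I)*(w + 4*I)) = 1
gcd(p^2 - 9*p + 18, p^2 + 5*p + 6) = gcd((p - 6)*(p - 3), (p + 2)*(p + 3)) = 1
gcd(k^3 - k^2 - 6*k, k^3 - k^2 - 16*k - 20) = k + 2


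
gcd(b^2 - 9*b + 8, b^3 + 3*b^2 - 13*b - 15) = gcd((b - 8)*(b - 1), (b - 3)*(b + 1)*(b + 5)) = 1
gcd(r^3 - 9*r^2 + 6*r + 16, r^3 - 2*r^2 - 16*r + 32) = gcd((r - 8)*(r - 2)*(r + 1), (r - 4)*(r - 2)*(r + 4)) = r - 2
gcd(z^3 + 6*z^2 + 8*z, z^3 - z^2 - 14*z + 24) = z + 4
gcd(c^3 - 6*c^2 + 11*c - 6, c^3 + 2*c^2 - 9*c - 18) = c - 3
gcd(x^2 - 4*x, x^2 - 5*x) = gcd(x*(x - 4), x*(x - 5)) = x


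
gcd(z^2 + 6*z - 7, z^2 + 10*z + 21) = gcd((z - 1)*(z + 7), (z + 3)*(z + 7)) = z + 7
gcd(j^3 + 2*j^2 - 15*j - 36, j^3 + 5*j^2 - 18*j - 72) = j^2 - j - 12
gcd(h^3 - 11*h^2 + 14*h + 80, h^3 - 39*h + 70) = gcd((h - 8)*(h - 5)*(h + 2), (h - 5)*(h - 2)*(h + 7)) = h - 5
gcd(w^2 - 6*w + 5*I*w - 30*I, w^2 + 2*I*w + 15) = w + 5*I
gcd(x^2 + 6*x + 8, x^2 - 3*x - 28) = x + 4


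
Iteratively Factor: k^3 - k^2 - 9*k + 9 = (k + 3)*(k^2 - 4*k + 3) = (k - 3)*(k + 3)*(k - 1)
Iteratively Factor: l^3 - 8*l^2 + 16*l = (l - 4)*(l^2 - 4*l) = (l - 4)^2*(l)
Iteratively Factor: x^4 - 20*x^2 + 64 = (x + 2)*(x^3 - 2*x^2 - 16*x + 32) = (x - 2)*(x + 2)*(x^2 - 16) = (x - 2)*(x + 2)*(x + 4)*(x - 4)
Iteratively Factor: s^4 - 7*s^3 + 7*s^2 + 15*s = (s - 3)*(s^3 - 4*s^2 - 5*s) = (s - 3)*(s + 1)*(s^2 - 5*s) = (s - 5)*(s - 3)*(s + 1)*(s)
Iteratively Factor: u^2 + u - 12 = (u - 3)*(u + 4)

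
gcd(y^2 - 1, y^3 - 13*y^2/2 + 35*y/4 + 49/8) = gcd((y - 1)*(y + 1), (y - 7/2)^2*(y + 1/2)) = 1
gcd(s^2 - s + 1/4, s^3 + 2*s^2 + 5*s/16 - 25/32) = s - 1/2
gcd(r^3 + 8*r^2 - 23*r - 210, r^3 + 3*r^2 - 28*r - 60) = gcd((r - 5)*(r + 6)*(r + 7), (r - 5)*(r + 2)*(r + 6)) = r^2 + r - 30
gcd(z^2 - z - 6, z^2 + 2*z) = z + 2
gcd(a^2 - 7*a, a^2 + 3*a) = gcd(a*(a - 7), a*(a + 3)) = a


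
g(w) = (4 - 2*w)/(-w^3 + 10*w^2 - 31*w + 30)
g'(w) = (4 - 2*w)*(3*w^2 - 20*w + 31)/(-w^3 + 10*w^2 - 31*w + 30)^2 - 2/(-w^3 + 10*w^2 - 31*w + 30)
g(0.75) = 0.21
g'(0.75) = 0.14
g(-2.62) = 0.05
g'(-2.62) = 0.01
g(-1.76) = 0.06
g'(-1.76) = 0.02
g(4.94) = -17.18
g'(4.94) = -277.51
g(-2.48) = 0.05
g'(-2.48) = 0.02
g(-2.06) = 0.06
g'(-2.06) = 0.02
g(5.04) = 24.51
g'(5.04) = -624.76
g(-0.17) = 0.12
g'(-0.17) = 0.06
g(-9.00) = 0.01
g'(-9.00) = 0.00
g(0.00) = 0.13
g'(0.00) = 0.07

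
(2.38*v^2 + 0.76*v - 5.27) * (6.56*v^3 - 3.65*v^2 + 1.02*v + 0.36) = 15.6128*v^5 - 3.7014*v^4 - 34.9176*v^3 + 20.8675*v^2 - 5.1018*v - 1.8972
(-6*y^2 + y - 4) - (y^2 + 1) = -7*y^2 + y - 5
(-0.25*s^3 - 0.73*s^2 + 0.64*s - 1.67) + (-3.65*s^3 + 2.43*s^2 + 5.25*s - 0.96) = -3.9*s^3 + 1.7*s^2 + 5.89*s - 2.63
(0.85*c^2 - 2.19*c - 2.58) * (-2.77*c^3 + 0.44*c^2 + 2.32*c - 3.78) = -2.3545*c^5 + 6.4403*c^4 + 8.155*c^3 - 9.429*c^2 + 2.2926*c + 9.7524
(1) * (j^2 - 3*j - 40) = j^2 - 3*j - 40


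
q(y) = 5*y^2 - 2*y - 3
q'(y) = 10*y - 2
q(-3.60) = 69.00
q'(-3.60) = -38.00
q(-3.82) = 77.60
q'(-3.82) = -40.20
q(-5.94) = 185.30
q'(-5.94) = -61.40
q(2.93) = 34.06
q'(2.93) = 27.30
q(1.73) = 8.50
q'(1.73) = 15.30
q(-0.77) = 1.50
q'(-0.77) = -9.70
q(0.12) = -3.17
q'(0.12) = -0.80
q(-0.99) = 3.88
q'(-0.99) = -11.90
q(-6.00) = 189.00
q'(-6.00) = -62.00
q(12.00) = 693.00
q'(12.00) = 118.00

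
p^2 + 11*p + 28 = (p + 4)*(p + 7)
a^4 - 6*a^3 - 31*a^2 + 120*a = a*(a - 8)*(a - 3)*(a + 5)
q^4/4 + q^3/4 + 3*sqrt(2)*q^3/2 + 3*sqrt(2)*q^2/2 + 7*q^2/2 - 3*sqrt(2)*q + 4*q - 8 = (q/2 + 1)*(q/2 + sqrt(2))*(q - 1)*(q + 4*sqrt(2))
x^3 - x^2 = x^2*(x - 1)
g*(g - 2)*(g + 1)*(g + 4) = g^4 + 3*g^3 - 6*g^2 - 8*g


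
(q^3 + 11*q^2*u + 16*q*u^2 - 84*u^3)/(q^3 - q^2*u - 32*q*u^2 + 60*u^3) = (q + 7*u)/(q - 5*u)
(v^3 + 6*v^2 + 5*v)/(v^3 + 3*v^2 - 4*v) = (v^2 + 6*v + 5)/(v^2 + 3*v - 4)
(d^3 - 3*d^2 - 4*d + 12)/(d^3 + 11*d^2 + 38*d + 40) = (d^2 - 5*d + 6)/(d^2 + 9*d + 20)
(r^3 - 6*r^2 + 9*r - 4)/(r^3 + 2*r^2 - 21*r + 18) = (r^2 - 5*r + 4)/(r^2 + 3*r - 18)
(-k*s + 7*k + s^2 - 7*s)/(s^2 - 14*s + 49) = (-k + s)/(s - 7)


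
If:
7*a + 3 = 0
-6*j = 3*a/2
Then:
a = -3/7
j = 3/28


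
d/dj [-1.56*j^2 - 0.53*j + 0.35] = -3.12*j - 0.53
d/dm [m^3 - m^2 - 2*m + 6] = 3*m^2 - 2*m - 2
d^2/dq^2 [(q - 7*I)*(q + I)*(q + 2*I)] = 6*q - 8*I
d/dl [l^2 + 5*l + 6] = 2*l + 5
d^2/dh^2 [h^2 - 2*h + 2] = 2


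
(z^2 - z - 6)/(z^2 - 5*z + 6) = (z + 2)/(z - 2)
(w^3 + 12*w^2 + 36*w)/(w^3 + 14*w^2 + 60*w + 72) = w/(w + 2)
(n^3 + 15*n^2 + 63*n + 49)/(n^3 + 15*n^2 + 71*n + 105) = (n^2 + 8*n + 7)/(n^2 + 8*n + 15)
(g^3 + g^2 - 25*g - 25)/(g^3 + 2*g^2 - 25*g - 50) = (g + 1)/(g + 2)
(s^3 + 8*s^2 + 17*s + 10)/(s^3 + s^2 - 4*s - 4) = (s + 5)/(s - 2)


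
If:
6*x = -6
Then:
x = -1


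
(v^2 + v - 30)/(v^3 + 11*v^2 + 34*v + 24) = (v - 5)/(v^2 + 5*v + 4)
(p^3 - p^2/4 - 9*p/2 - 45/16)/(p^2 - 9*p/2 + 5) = (8*p^2 + 18*p + 9)/(8*(p - 2))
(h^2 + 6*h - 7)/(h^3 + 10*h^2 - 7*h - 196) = (h - 1)/(h^2 + 3*h - 28)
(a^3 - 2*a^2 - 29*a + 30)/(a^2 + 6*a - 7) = (a^2 - a - 30)/(a + 7)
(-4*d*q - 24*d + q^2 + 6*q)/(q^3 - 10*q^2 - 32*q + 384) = (-4*d + q)/(q^2 - 16*q + 64)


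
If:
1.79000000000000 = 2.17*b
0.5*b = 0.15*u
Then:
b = 0.82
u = 2.75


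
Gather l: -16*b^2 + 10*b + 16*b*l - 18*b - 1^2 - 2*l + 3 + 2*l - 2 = -16*b^2 + 16*b*l - 8*b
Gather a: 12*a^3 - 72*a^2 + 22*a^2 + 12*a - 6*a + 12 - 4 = 12*a^3 - 50*a^2 + 6*a + 8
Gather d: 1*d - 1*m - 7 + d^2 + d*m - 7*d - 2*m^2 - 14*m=d^2 + d*(m - 6) - 2*m^2 - 15*m - 7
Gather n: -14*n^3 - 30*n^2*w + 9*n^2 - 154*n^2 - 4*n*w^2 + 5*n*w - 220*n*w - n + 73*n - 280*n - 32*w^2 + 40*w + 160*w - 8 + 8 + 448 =-14*n^3 + n^2*(-30*w - 145) + n*(-4*w^2 - 215*w - 208) - 32*w^2 + 200*w + 448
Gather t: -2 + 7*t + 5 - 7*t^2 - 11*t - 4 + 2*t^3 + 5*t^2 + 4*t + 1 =2*t^3 - 2*t^2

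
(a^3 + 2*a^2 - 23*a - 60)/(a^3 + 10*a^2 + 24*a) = (a^2 - 2*a - 15)/(a*(a + 6))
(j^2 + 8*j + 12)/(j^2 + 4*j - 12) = (j + 2)/(j - 2)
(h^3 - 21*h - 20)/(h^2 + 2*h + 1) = (h^2 - h - 20)/(h + 1)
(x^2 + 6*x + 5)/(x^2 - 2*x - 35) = (x + 1)/(x - 7)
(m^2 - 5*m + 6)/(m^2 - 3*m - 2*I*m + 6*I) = (m - 2)/(m - 2*I)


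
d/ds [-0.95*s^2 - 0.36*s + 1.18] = -1.9*s - 0.36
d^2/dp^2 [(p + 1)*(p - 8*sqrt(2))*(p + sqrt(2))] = 6*p - 14*sqrt(2) + 2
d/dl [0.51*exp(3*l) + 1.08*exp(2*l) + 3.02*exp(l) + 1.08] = (1.53*exp(2*l) + 2.16*exp(l) + 3.02)*exp(l)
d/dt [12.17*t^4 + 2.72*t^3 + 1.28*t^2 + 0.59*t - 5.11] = 48.68*t^3 + 8.16*t^2 + 2.56*t + 0.59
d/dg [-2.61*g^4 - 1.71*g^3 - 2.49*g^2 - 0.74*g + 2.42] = -10.44*g^3 - 5.13*g^2 - 4.98*g - 0.74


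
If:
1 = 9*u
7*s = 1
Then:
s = 1/7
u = 1/9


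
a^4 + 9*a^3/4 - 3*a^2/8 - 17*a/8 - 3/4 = (a - 1)*(a + 1/2)*(a + 3/4)*(a + 2)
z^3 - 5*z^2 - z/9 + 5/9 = (z - 5)*(z - 1/3)*(z + 1/3)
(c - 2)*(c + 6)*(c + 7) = c^3 + 11*c^2 + 16*c - 84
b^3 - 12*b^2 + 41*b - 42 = (b - 7)*(b - 3)*(b - 2)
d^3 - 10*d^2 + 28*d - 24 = (d - 6)*(d - 2)^2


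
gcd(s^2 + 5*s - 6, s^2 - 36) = s + 6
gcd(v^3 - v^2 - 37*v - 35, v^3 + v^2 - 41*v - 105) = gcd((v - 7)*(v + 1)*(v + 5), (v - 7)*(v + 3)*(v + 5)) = v^2 - 2*v - 35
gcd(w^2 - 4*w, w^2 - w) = w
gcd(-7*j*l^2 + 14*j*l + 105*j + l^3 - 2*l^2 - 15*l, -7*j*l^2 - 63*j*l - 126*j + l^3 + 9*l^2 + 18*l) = 7*j*l + 21*j - l^2 - 3*l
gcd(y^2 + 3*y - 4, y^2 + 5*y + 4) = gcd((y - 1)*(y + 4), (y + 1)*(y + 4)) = y + 4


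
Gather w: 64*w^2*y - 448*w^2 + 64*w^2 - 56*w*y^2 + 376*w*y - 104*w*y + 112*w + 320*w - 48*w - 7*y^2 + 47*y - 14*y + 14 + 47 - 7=w^2*(64*y - 384) + w*(-56*y^2 + 272*y + 384) - 7*y^2 + 33*y + 54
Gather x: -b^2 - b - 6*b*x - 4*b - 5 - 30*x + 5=-b^2 - 5*b + x*(-6*b - 30)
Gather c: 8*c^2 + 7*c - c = 8*c^2 + 6*c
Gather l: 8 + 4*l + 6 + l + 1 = 5*l + 15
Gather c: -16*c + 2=2 - 16*c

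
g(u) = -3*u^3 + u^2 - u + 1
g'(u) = -9*u^2 + 2*u - 1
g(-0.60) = 2.61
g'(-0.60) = -5.44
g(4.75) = -302.70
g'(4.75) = -194.56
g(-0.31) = 1.50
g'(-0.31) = -2.48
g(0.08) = 0.92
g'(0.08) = -0.90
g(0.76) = -0.50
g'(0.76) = -4.68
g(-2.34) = 47.25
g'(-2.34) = -54.96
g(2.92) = -68.08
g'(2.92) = -71.90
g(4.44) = -246.31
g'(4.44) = -169.54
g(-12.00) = 5341.00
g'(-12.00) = -1321.00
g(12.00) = -5051.00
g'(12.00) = -1273.00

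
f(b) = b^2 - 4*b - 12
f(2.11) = -15.99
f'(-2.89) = -9.78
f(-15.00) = 273.00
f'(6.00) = 8.00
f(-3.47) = 13.92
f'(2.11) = 0.22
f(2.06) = -16.00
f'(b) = 2*b - 4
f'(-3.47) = -10.94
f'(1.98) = -0.04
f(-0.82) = -8.05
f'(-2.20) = -8.40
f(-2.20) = 1.64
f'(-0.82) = -5.64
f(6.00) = 0.00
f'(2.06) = 0.12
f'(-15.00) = -34.00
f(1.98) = -16.00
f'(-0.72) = -5.44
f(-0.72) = -8.60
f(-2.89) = 7.91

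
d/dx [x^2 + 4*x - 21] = 2*x + 4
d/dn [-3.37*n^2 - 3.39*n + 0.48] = -6.74*n - 3.39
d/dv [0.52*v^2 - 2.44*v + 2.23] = 1.04*v - 2.44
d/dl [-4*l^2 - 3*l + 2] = -8*l - 3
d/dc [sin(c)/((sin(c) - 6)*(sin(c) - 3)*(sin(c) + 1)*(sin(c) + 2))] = (-3*sin(c)^4 + 12*sin(c)^3 + 7*sin(c)^2 + 36)*cos(c)/((sin(c) - 6)^2*(sin(c) - 3)^2*(sin(c) + 1)^2*(sin(c) + 2)^2)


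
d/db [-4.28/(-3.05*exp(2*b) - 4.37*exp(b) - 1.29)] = (-26.108*exp(b) - 18.7036)*exp(b)/(3.05*exp(2*b) + 4.37*exp(b) + 1.29)^2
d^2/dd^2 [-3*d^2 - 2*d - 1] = -6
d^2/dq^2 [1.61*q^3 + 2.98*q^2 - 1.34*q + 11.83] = 9.66*q + 5.96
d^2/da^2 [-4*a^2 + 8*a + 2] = -8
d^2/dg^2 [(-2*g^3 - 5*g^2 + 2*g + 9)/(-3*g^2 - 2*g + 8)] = 2*(8*g^3 + 21*g^2 + 78*g + 36)/(27*g^6 + 54*g^5 - 180*g^4 - 280*g^3 + 480*g^2 + 384*g - 512)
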